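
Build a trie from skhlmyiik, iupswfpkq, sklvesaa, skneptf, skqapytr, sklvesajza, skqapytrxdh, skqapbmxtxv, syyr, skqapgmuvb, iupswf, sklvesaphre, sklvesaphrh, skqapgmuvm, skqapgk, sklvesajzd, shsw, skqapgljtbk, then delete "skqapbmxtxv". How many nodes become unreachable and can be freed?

6

Walk "skqapbmxtxv" from the leaf back toward the root, removing each node that no remaining word uses.
The suffix "bmxtxv" (6 nodes) is used only by "skqapbmxtxv"; the node for "skqap" still has the child "y", so pruning stops there.
Nodes removed: 6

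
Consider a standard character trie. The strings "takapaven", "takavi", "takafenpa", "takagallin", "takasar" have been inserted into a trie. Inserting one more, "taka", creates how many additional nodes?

0

Every character of "taka" already lies on an existing path (it is a prefix of some stored word).
No new nodes are needed: 0.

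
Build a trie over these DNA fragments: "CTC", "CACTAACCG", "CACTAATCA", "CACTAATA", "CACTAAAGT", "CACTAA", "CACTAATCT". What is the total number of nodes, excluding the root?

Trace insertions, counting only characters that open a new branch:
  "CTC" → 3 new (C, T, C)
  "CACTAACCG" → prefix "C" already present; 8 new (A, C, T, A, A, C, C, G)
  "CACTAATCA" → prefix "CACTAA" already present; 3 new (T, C, A)
  "CACTAATA" → prefix "CACTAAT" already present; 1 new (A)
  "CACTAAAGT" → prefix "CACTAA" already present; 3 new (A, G, T)
  "CACTAA" → prefix "CACTAA" already present; 0 new (none)
  "CACTAATCT" → prefix "CACTAATC" already present; 1 new (T)
Total nodes = 3 + 8 + 3 + 1 + 3 + 0 + 1 = 19

19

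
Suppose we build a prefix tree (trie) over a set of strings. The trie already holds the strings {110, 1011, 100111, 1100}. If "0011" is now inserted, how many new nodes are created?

No existing word starts with "0", so every character of "0011" needs a new node.
4 − 0 = 4 new nodes.

4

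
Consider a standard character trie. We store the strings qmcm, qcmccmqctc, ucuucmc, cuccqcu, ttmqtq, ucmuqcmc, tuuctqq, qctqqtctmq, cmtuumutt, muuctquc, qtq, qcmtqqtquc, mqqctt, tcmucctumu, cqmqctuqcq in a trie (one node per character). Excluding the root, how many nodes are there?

101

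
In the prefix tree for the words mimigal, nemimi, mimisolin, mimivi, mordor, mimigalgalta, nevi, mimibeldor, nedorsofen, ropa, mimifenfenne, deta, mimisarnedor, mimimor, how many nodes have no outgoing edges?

13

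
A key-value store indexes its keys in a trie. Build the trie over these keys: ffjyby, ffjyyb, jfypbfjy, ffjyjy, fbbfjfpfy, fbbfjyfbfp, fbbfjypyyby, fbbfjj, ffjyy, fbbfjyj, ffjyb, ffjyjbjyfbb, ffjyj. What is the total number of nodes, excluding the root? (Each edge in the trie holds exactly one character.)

Count nodes per top-level branch (shared prefixes stored once):
  'f'-branch (fbbfjfpfy, fbbfjj, fbbfjyfbfp, fbbfjyj, fbbfjypyyby, ffjyb, ffjyby, ffjyj, ffjyjbjyfbb, ffjyjy, ffjyy, ffjyyb): 36 nodes
  'j'-branch (jfypbfjy): 8 nodes
Sum: 44

44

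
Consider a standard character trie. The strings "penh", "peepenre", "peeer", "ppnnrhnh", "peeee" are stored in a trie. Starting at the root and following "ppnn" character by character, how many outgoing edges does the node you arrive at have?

The children of the "ppnn" node are the distinct next characters among strings starting with "ppnn".
Distinct next characters after "ppnn": r.
That node has 1 child edge.

1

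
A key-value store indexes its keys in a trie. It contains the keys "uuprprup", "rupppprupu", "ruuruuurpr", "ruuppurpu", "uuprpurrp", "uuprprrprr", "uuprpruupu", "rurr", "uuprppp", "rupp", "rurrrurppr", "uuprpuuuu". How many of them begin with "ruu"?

2

Filter for entries beginning with "ruu":
Matches: "ruuppurpu", "ruuruuurpr"
Count: 2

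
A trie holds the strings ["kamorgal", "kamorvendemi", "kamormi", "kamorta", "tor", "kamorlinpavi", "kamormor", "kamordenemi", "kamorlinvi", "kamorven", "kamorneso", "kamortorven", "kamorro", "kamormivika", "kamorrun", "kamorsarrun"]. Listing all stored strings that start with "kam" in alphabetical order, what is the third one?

Words with prefix "kam", in lexicographic order: "kamordenemi", "kamorgal", "kamorlinpavi", "kamorlinvi", "kamormi", "kamormivika", "kamormor", "kamorneso", "kamorro", "kamorrun", "kamorsarrun", "kamorta", "kamortorven", "kamorven", "kamorvendemi"
Position 3: kamorlinpavi

kamorlinpavi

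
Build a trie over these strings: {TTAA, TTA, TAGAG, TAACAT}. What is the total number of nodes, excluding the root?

Trie structure (* marks end of a word):
(root)
└─ T
   ├─ A
   │  ├─ A
   │  │  └─ C
   │  │     └─ A
   │  │        └─ T *
   │  └─ G
   │     └─ A
   │        └─ G *
   └─ T
      └─ A *
         └─ A *
Counting every labelled node above: 12.

12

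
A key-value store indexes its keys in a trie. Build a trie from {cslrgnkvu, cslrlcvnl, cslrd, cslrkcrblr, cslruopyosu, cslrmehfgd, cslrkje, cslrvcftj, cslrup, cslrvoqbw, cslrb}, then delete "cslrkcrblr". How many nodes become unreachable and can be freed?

5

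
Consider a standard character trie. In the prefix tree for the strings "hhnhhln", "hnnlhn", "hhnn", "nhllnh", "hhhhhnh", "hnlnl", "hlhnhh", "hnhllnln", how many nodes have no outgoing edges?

A leaf is a node with no children — equivalently, the end of a word that is not a proper prefix of any other stored word.
Those words: "hhhhhnh", "hhnhhln", "hhnn", "hlhnhh", "hnhllnln", "hnlnl", "hnnlhn", "nhllnh"
Leaf count: 8

8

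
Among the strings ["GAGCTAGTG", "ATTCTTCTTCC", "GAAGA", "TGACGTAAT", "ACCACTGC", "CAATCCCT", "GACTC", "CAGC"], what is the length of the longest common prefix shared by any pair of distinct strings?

2

The deepest shared node is where two words last agree before diverging.
"CAATCCCT" and "CAGC" agree on "CA" (2 characters) before diverging; nothing deeper is shared.
Longest shared-prefix length: 2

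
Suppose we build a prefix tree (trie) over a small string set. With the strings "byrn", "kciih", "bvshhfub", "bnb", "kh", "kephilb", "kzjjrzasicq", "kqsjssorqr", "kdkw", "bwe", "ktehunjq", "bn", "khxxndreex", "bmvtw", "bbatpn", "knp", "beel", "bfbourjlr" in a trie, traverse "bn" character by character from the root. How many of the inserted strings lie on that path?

Check each prefix of "bn" against the stored set — each match is an end-marker on the path.
Prefixes of the query that are stored words: "bn"
Count: 1

1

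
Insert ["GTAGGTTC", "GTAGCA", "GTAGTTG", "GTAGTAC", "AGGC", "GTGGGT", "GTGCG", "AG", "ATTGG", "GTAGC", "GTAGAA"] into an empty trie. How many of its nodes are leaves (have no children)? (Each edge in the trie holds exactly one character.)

A leaf is a node with no children — equivalently, the end of a word that is not a proper prefix of any other stored word.
Those words: "AGGC", "ATTGG", "GTAGAA", "GTAGCA", "GTAGGTTC", "GTAGTAC", "GTAGTTG", "GTGCG", "GTGGGT"
Leaf count: 9

9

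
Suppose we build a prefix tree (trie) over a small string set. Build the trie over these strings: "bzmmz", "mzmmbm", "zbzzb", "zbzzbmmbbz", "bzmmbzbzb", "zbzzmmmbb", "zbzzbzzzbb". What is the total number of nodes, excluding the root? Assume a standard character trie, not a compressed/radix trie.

36

Count nodes per top-level branch (shared prefixes stored once):
  'b'-branch (bzmmbzbzb, bzmmz): 10 nodes
  'm'-branch (mzmmbm): 6 nodes
  'z'-branch (zbzzb, zbzzbmmbbz, zbzzbzzzbb, zbzzmmmbb): 20 nodes
Sum: 36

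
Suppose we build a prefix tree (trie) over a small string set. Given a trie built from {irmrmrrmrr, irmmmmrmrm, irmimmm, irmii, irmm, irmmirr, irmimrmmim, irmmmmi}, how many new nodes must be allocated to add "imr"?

2

Walking "imr" from the root, the first 1 characters ("i") follow existing edges; "m" is the first miss.
New nodes needed: |"imr"| − 1 = 3 − 1 = 2.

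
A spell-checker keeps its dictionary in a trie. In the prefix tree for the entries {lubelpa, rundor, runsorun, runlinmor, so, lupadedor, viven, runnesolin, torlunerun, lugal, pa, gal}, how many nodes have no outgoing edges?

A leaf is a node with no children — equivalently, the end of a word that is not a proper prefix of any other stored word.
Those words: "gal", "lubelpa", "lugal", "lupadedor", "pa", "rundor", "runlinmor", "runnesolin", "runsorun", "so", "torlunerun", "viven"
Leaf count: 12

12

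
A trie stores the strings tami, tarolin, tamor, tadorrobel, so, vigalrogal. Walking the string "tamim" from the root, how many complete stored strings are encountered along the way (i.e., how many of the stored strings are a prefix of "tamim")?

Check each prefix of "tamim" against the stored set — each match is an end-marker on the path.
Prefixes of the query that are stored words: "tami"
Count: 1

1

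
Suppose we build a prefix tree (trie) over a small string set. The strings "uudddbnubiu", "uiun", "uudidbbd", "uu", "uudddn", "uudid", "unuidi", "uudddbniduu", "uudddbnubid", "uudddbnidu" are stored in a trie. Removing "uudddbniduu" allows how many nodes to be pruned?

After clearing the end-marker at "uudddbniduu", prune upward until reaching a node still needed by another word.
The suffix "u" (1 node) is used only by "uudddbniduu"; "uudddbnidu" is itself a stored word, so pruning stops there.
Nodes removed: 1

1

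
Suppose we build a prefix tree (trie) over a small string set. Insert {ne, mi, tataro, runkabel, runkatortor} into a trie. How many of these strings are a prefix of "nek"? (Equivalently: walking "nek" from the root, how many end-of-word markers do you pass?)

1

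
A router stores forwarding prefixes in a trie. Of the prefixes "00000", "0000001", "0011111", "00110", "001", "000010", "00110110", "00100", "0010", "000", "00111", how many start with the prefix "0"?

Traverse to the node for "0", then collect every word in that subtree.
Matches: "000", "00000", "0000001", "000010", "001", "0010", "00100", "00110", "00110110", "00111", "0011111"
Count: 11

11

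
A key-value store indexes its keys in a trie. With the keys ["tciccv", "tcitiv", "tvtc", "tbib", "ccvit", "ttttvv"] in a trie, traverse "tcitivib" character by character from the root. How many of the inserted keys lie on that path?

Traverse "tcitivib" character by character; count nodes along the way that are marked as word ends.
Prefixes of the query that are stored words: "tcitiv"
Count: 1

1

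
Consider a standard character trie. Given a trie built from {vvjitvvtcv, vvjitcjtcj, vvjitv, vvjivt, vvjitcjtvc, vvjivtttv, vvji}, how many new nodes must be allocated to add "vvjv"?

1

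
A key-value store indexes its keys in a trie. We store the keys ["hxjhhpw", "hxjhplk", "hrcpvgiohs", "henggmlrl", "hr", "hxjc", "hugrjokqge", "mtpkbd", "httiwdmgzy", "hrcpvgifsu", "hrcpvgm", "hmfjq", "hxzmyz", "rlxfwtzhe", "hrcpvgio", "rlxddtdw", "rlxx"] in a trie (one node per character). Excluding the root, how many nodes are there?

79

Trace insertions, counting only characters that open a new branch:
  "hxjhhpw" → 7 new (h, x, j, h, h, p, w)
  "hxjhplk" → prefix "hxjh" already present; 3 new (p, l, k)
  "hrcpvgiohs" → prefix "h" already present; 9 new (r, c, p, v, g, i, o, h, s)
  "henggmlrl" → prefix "h" already present; 8 new (e, n, g, g, m, l, r, l)
  "hr" → prefix "hr" already present; 0 new (none)
  "hxjc" → prefix "hxj" already present; 1 new (c)
  "hugrjokqge" → prefix "h" already present; 9 new (u, g, r, j, o, k, q, g, e)
  "mtpkbd" → 6 new (m, t, p, k, b, d)
  "httiwdmgzy" → prefix "h" already present; 9 new (t, t, i, w, d, m, g, z, y)
  "hrcpvgifsu" → prefix "hrcpvgi" already present; 3 new (f, s, u)
  "hrcpvgm" → prefix "hrcpvg" already present; 1 new (m)
  "hmfjq" → prefix "h" already present; 4 new (m, f, j, q)
  "hxzmyz" → prefix "hx" already present; 4 new (z, m, y, z)
  "rlxfwtzhe" → 9 new (r, l, x, f, w, t, z, h, e)
  "hrcpvgio" → prefix "hrcpvgio" already present; 0 new (none)
  "rlxddtdw" → prefix "rlx" already present; 5 new (d, d, t, d, w)
  "rlxx" → prefix "rlx" already present; 1 new (x)
Total nodes = 7 + 3 + 9 + 8 + 0 + 1 + 9 + 6 + 9 + 3 + 1 + 4 + 4 + 9 + 0 + 5 + 1 = 79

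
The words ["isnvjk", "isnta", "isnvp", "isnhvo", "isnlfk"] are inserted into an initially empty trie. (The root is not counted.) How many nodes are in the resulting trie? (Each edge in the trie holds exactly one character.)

15

Insert word by word; a character creates a node only if that edge doesn't already exist:
  "isnvjk" → 6 new (i, s, n, v, j, k)
  "isnta" → prefix "isn" already present; 2 new (t, a)
  "isnvp" → prefix "isnv" already present; 1 new (p)
  "isnhvo" → prefix "isn" already present; 3 new (h, v, o)
  "isnlfk" → prefix "isn" already present; 3 new (l, f, k)
Total nodes = 6 + 2 + 1 + 3 + 3 = 15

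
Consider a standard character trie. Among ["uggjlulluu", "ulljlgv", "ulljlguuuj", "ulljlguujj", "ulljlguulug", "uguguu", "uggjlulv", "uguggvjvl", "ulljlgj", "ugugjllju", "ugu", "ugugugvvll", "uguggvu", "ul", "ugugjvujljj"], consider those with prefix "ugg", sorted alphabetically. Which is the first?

uggjlulluu

Filter for "ugg…" and sort: "uggjlulluu", "uggjlulv"
The 1st is uggjlulluu.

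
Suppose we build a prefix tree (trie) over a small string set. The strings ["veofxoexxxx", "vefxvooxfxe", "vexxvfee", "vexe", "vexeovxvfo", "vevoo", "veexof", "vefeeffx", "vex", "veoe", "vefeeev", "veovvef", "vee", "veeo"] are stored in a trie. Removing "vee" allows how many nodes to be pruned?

After clearing the end-marker at "vee", prune upward until reaching a node still needed by another word.
Every node on "vee" is still needed (e.g. by "veexof"), so nothing is freed.
Nodes removed: 0

0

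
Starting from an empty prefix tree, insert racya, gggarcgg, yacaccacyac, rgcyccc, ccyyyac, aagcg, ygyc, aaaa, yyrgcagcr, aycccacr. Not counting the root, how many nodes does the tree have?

62

Count nodes per top-level branch (shared prefixes stored once):
  'a'-branch (aaaa, aagcg, aycccacr): 14 nodes
  'c'-branch (ccyyyac): 7 nodes
  'g'-branch (gggarcgg): 8 nodes
  'r'-branch (racya, rgcyccc): 11 nodes
  'y'-branch (yacaccacyac, ygyc, yyrgcagcr): 22 nodes
Sum: 62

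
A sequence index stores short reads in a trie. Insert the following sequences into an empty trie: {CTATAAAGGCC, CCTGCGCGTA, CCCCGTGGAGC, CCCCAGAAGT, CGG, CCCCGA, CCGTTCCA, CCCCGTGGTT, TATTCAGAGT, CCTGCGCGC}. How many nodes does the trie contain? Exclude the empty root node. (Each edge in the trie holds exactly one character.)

57

Count nodes per top-level branch (shared prefixes stored once):
  'C'-branch (CCCCAGAAGT, CCCCGA, CCCCGTGGAGC, CCCCGTGGTT, CCGTTCCA, CCTGCGCGC, CCTGCGCGTA, CGG, CTATAAAGGCC): 47 nodes
  'T'-branch (TATTCAGAGT): 10 nodes
Sum: 57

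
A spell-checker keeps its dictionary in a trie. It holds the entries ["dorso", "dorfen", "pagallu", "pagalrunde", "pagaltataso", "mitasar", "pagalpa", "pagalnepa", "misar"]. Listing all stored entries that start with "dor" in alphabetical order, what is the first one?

dorfen

DFS of the "dor" subtree visits, in order: "dorfen", "dorso"
Position 1: dorfen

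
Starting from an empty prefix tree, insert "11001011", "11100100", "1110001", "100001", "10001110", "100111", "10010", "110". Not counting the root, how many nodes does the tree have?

For each word, the new-node count is its length minus the longest prefix already in the trie:
  "11001011" → 8 new (1, 1, 0, 0, 1, 0, 1, 1)
  "11100100" → prefix "11" already present; 6 new (1, 0, 0, 1, 0, 0)
  "1110001" → prefix "11100" already present; 2 new (0, 1)
  "100001" → prefix "1" already present; 5 new (0, 0, 0, 0, 1)
  "10001110" → prefix "1000" already present; 4 new (1, 1, 1, 0)
  "100111" → prefix "100" already present; 3 new (1, 1, 1)
  "10010" → prefix "1001" already present; 1 new (0)
  "110" → prefix "110" already present; 0 new (none)
Total nodes = 8 + 6 + 2 + 5 + 4 + 3 + 1 + 0 = 29

29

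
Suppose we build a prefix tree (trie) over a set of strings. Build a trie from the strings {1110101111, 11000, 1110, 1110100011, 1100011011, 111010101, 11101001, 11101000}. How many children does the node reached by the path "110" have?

1

The children of the "110" node are the distinct next characters among strings starting with "110".
Characters that immediately follow "110" among the stored strings: {0}.
That node has 1 child edge.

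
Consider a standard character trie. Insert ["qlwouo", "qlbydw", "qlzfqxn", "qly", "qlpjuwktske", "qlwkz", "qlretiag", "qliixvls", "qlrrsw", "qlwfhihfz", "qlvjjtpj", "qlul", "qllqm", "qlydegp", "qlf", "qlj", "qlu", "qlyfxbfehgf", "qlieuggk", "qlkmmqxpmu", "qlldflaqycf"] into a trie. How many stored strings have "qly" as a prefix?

Filter for entries beginning with "qly":
Words under "qly": qly, qlydegp, qlyfxbfehgf
Count: 3

3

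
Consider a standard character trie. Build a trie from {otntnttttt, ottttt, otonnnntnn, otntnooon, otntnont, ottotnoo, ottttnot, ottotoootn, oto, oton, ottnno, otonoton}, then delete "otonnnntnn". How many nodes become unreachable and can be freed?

6

Walk "otonnnntnn" from the leaf back toward the root, removing each node that no remaining word uses.
The suffix "nnntnn" (6 nodes) is used only by "otonnnntnn"; the node for "oton" still has the child "o", so pruning stops there.
Nodes removed: 6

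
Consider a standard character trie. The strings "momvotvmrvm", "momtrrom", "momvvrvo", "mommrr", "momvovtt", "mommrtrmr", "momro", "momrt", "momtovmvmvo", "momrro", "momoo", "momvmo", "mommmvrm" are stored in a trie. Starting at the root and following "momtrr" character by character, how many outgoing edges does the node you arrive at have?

1

Follow the path "momtrr" to its node, then look at its outgoing edges.
Distinct next characters after "momtrr": o.
That node has 1 child edge.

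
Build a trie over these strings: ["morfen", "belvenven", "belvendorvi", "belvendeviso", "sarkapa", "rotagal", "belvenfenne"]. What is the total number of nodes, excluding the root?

44

Trace insertions, counting only characters that open a new branch:
  "morfen" → 6 new (m, o, r, f, e, n)
  "belvenven" → 9 new (b, e, l, v, e, n, v, e, n)
  "belvendorvi" → prefix "belven" already present; 5 new (d, o, r, v, i)
  "belvendeviso" → prefix "belvend" already present; 5 new (e, v, i, s, o)
  "sarkapa" → 7 new (s, a, r, k, a, p, a)
  "rotagal" → 7 new (r, o, t, a, g, a, l)
  "belvenfenne" → prefix "belven" already present; 5 new (f, e, n, n, e)
Total nodes = 6 + 9 + 5 + 5 + 7 + 7 + 5 = 44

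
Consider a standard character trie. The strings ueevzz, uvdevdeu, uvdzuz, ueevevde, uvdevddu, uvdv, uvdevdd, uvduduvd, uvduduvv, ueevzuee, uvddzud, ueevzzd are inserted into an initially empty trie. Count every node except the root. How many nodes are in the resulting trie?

37

For each word, the new-node count is its length minus the longest prefix already in the trie:
  "ueevzz" → 6 new (u, e, e, v, z, z)
  "uvdevdeu" → prefix "u" already present; 7 new (v, d, e, v, d, e, u)
  "uvdzuz" → prefix "uvd" already present; 3 new (z, u, z)
  "ueevevde" → prefix "ueev" already present; 4 new (e, v, d, e)
  "uvdevddu" → prefix "uvdevd" already present; 2 new (d, u)
  "uvdv" → prefix "uvd" already present; 1 new (v)
  "uvdevdd" → prefix "uvdevdd" already present; 0 new (none)
  "uvduduvd" → prefix "uvd" already present; 5 new (u, d, u, v, d)
  "uvduduvv" → prefix "uvduduv" already present; 1 new (v)
  "ueevzuee" → prefix "ueevz" already present; 3 new (u, e, e)
  "uvddzud" → prefix "uvd" already present; 4 new (d, z, u, d)
  "ueevzzd" → prefix "ueevzz" already present; 1 new (d)
Total nodes = 6 + 7 + 3 + 4 + 2 + 1 + 0 + 5 + 1 + 3 + 4 + 1 = 37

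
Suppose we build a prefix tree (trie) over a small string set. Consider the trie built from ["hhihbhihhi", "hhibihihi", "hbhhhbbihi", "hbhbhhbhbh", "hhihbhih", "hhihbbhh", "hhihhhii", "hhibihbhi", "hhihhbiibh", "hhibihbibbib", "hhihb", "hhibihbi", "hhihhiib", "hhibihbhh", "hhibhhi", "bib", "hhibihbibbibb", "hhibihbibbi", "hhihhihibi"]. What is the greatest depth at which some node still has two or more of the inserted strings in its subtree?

12

Look for the deepest trie node that still has at least two words in its subtree.
e.g. "hhibihbibbib" and "hhibihbibbibb" share the prefix "hhibihbibbib" of length 12; no pair shares a longer one.
Longest shared-prefix length: 12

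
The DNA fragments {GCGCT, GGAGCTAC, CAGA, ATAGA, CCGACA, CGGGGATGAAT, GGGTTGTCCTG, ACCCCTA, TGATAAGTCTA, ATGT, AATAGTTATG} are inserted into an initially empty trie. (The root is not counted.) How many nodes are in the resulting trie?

Count nodes per top-level branch (shared prefixes stored once):
  'A'-branch (AATAGTTATG, ACCCCTA, ATAGA, ATGT): 22 nodes
  'C'-branch (CAGA, CCGACA, CGGGGATGAAT): 19 nodes
  'G'-branch (GCGCT, GGAGCTAC, GGGTTGTCCTG): 21 nodes
  'T'-branch (TGATAAGTCTA): 11 nodes
Sum: 73

73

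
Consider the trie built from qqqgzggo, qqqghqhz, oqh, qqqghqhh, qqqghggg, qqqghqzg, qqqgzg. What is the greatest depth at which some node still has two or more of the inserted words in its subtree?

The deepest shared node is where two words last agree before diverging.
e.g. "qqqghqhh" and "qqqghqhz" share the prefix "qqqghqh" of length 7; no pair shares a longer one.
Longest shared-prefix length: 7

7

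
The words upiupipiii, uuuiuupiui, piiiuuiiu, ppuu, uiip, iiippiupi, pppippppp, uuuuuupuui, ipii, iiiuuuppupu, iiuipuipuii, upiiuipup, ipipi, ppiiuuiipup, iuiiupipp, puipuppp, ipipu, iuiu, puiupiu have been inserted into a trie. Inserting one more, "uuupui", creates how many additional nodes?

3

"uuu" is already a path in the trie; the remaining "pui" must be added.
New nodes needed: |"uuupui"| − 3 = 6 − 3 = 3.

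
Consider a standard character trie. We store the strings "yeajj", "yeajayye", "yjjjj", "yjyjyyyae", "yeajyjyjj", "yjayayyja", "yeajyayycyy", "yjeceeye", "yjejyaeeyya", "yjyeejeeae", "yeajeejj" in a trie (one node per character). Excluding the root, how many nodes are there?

Count nodes per top-level branch (shared prefixes stored once):
  'y'-branch (yeajayye, yeajeejj, yeajj, yeajyayycyy, yeajyjyjj, yjayayyja, yjeceeye, yjejyaeeyya, yjjjj, yjyeejeeae, yjyjyyyae): 63 nodes
Sum: 63

63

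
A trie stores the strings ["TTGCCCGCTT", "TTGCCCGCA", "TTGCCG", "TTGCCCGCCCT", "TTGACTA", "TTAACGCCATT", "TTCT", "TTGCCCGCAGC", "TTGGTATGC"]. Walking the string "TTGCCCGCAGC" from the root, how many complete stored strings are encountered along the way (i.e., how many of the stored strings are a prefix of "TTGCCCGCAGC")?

2

Walk "TTGCCCGCAGC" from the root; an end-of-word marker is hit whenever a stored word is a prefix of "TTGCCCGCAGC".
Prefixes of the query that are stored words: "TTGCCCGCA", "TTGCCCGCAGC"
Count: 2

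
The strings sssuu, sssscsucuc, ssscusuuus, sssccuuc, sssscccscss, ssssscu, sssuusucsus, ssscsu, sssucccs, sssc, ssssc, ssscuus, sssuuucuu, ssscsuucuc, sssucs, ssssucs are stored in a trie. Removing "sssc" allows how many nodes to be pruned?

After clearing the end-marker at "sssc", prune upward until reaching a node still needed by another word.
Every node on "sssc" is still needed (e.g. by "ssscusuuus"), so nothing is freed.
Nodes removed: 0

0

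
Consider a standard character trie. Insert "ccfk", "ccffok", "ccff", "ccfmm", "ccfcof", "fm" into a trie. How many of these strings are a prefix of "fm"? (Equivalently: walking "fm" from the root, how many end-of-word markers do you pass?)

1

Walk "fm" from the root; an end-of-word marker is hit whenever a stored word is a prefix of "fm".
Prefixes of the query that are stored words: "fm"
Count: 1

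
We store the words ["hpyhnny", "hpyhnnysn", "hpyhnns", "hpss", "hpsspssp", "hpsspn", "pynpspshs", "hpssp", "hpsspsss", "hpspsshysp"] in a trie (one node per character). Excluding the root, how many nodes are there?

34

Trie structure (* marks end of a word):
(root)
├─ h
│  └─ p
│     ├─ s
│     │  ├─ p
│     │  │  └─ s
│     │  │     └─ s
│     │  │        └─ h
│     │  │           └─ y
│     │  │              └─ s
│     │  │                 └─ p *
│     │  └─ s *
│     │     └─ p *
│     │        ├─ n *
│     │        └─ s
│     │           └─ s
│     │              ├─ p *
│     │              └─ s *
│     └─ y
│        └─ h
│           └─ n
│              └─ n
│                 ├─ s *
│                 └─ y *
│                    └─ s
│                       └─ n *
└─ p
   └─ y
      └─ n
         └─ p
            └─ s
               └─ p
                  └─ s
                     └─ h
                        └─ s *
Counting every labelled node above: 34.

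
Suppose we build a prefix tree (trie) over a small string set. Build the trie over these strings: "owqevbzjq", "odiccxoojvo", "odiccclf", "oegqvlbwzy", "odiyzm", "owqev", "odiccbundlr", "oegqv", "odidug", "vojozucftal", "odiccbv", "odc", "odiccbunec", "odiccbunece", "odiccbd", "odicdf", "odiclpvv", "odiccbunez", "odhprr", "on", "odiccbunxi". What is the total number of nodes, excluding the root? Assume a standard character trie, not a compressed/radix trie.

Count nodes per top-level branch (shared prefixes stored once):
  'o'-branch (odc, odhprr, odiccbd, odiccbundlr, odiccbunec, odiccbunece, odiccbunez, odiccbunxi, odiccbv, odiccclf, odiccxoojvo, odicdf, odiclpvv, odidug, odiyzm, oegqv, oegqvlbwzy, on, owqev, owqevbzjq): 63 nodes
  'v'-branch (vojozucftal): 11 nodes
Sum: 74

74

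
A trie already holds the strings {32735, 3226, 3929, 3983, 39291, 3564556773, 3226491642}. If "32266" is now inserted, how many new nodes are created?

The longest prefix of "32266" already in the trie is "3226" (length 4).
New nodes needed: |"32266"| − 4 = 5 − 4 = 1.

1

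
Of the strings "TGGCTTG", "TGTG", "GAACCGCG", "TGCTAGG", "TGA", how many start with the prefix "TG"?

4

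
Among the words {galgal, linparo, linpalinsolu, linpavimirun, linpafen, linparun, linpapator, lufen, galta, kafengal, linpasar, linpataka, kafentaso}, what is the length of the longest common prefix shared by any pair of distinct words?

The deepest shared node is where two words last agree before diverging.
e.g. "linparo" and "linparun" share the prefix "linpar" of length 6; no pair shares a longer one.
Longest shared-prefix length: 6

6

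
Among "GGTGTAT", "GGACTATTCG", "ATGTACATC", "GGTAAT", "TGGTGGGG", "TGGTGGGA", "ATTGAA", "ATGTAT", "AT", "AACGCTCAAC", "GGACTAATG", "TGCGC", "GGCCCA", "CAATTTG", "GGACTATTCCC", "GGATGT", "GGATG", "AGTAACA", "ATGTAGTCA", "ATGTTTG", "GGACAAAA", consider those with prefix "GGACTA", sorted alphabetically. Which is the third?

DFS of the "GGACTA" subtree visits, in order: "GGACTAATG", "GGACTATTCCC", "GGACTATTCG"
The 3rd is GGACTATTCG.

GGACTATTCG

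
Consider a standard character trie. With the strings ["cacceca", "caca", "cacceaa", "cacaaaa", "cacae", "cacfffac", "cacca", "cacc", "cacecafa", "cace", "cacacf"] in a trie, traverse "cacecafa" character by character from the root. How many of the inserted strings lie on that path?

Walk "cacecafa" from the root; an end-of-word marker is hit whenever a stored word is a prefix of "cacecafa".
Prefixes of the query that are stored words: "cace", "cacecafa"
Count: 2

2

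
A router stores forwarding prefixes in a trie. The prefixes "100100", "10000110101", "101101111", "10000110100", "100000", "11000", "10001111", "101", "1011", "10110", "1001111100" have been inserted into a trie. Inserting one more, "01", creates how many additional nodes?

No existing word starts with "0", so every character of "01" needs a new node.
2 − 0 = 2 new nodes.

2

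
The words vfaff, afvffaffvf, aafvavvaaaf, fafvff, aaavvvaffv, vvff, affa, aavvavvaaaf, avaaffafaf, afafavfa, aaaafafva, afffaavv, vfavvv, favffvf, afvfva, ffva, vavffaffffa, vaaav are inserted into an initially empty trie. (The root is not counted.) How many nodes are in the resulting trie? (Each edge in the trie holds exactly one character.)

105

For each word, the new-node count is its length minus the longest prefix already in the trie:
  "vfaff" → 5 new (v, f, a, f, f)
  "afvffaffvf" → 10 new (a, f, v, f, f, a, f, f, v, f)
  "aafvavvaaaf" → prefix "a" already present; 10 new (a, f, v, a, v, v, a, a, a, f)
  "fafvff" → 6 new (f, a, f, v, f, f)
  "aaavvvaffv" → prefix "aa" already present; 8 new (a, v, v, v, a, f, f, v)
  "vvff" → prefix "v" already present; 3 new (v, f, f)
  "affa" → prefix "af" already present; 2 new (f, a)
  "aavvavvaaaf" → prefix "aa" already present; 9 new (v, v, a, v, v, a, a, a, f)
  "avaaffafaf" → prefix "a" already present; 9 new (v, a, a, f, f, a, f, a, f)
  "afafavfa" → prefix "af" already present; 6 new (a, f, a, v, f, a)
  "aaaafafva" → prefix "aaa" already present; 6 new (a, f, a, f, v, a)
  "afffaavv" → prefix "aff" already present; 5 new (f, a, a, v, v)
  "vfavvv" → prefix "vfa" already present; 3 new (v, v, v)
  "favffvf" → prefix "fa" already present; 5 new (v, f, f, v, f)
  "afvfva" → prefix "afvf" already present; 2 new (v, a)
  "ffva" → prefix "f" already present; 3 new (f, v, a)
  "vavffaffffa" → prefix "v" already present; 10 new (a, v, f, f, a, f, f, f, f, a)
  "vaaav" → prefix "va" already present; 3 new (a, a, v)
Total nodes = 5 + 10 + 10 + 6 + 8 + 3 + 2 + 9 + 9 + 6 + 6 + 5 + 3 + 5 + 2 + 3 + 10 + 3 = 105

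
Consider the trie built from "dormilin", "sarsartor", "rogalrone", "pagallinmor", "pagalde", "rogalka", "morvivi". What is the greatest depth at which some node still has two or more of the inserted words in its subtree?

Look for the deepest trie node that still has at least two words in its subtree.
e.g. "pagalde" and "pagallinmor" share the prefix "pagal" of length 5; no pair shares a longer one.
Longest shared-prefix length: 5

5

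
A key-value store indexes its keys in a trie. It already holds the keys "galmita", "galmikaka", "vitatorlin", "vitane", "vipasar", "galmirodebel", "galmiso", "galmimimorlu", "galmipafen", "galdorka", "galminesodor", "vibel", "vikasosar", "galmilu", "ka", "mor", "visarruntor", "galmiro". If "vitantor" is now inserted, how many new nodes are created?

The longest prefix of "vitantor" already in the trie is "vitan" (length 5).
New nodes needed: |"vitantor"| − 5 = 8 − 5 = 3.

3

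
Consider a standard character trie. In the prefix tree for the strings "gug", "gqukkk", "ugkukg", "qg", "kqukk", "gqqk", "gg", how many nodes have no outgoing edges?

7

Leaves are exactly the stored words that no other stored word extends.
Those words: "gg", "gqqk", "gqukkk", "gug", "kqukk", "qg", "ugkukg"
Leaf count: 7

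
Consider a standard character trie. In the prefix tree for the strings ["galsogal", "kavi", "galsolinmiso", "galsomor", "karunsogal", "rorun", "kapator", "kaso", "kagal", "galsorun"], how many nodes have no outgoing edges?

10

Leaves are exactly the stored words that no other stored word extends.
Those words: "galsogal", "galsolinmiso", "galsomor", "galsorun", "kagal", "kapator", "karunsogal", "kaso", "kavi", "rorun"
Leaf count: 10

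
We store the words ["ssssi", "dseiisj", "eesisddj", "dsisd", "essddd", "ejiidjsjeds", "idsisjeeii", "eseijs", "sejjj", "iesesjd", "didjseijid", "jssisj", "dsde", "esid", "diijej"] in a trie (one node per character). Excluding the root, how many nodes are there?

85

For each word, the new-node count is its length minus the longest prefix already in the trie:
  "ssssi" → 5 new (s, s, s, s, i)
  "dseiisj" → 7 new (d, s, e, i, i, s, j)
  "eesisddj" → 8 new (e, e, s, i, s, d, d, j)
  "dsisd" → prefix "ds" already present; 3 new (i, s, d)
  "essddd" → prefix "e" already present; 5 new (s, s, d, d, d)
  "ejiidjsjeds" → prefix "e" already present; 10 new (j, i, i, d, j, s, j, e, d, s)
  "idsisjeeii" → 10 new (i, d, s, i, s, j, e, e, i, i)
  "eseijs" → prefix "es" already present; 4 new (e, i, j, s)
  "sejjj" → prefix "s" already present; 4 new (e, j, j, j)
  "iesesjd" → prefix "i" already present; 6 new (e, s, e, s, j, d)
  "didjseijid" → prefix "d" already present; 9 new (i, d, j, s, e, i, j, i, d)
  "jssisj" → 6 new (j, s, s, i, s, j)
  "dsde" → prefix "ds" already present; 2 new (d, e)
  "esid" → prefix "es" already present; 2 new (i, d)
  "diijej" → prefix "di" already present; 4 new (i, j, e, j)
Total nodes = 5 + 7 + 8 + 3 + 5 + 10 + 10 + 4 + 4 + 6 + 9 + 6 + 2 + 2 + 4 = 85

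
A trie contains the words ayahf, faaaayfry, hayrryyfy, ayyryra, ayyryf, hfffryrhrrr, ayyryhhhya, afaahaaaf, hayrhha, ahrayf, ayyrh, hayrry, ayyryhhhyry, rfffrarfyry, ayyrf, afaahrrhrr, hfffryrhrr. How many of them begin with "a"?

10

Filter for entries beginning with "a":
Words under "a": afaahaaaf, afaahrrhrr, ahrayf, ayahf, ayyrf, ayyrh, ayyryf, ayyryhhhya, ayyryhhhyry, ayyryra
Count: 10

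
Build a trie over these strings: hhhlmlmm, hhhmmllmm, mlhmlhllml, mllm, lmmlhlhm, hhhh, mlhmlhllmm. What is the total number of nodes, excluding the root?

36

Count nodes per top-level branch (shared prefixes stored once):
  'h'-branch (hhhh, hhhlmlmm, hhhmmllmm): 15 nodes
  'l'-branch (lmmlhlhm): 8 nodes
  'm'-branch (mlhmlhllml, mlhmlhllmm, mllm): 13 nodes
Sum: 36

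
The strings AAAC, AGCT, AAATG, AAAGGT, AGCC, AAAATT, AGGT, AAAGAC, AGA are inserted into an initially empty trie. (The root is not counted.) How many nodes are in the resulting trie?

Insert word by word; a character creates a node only if that edge doesn't already exist:
  "AAAC" → 4 new (A, A, A, C)
  "AGCT" → prefix "A" already present; 3 new (G, C, T)
  "AAATG" → prefix "AAA" already present; 2 new (T, G)
  "AAAGGT" → prefix "AAA" already present; 3 new (G, G, T)
  "AGCC" → prefix "AGC" already present; 1 new (C)
  "AAAATT" → prefix "AAA" already present; 3 new (A, T, T)
  "AGGT" → prefix "AG" already present; 2 new (G, T)
  "AAAGAC" → prefix "AAAG" already present; 2 new (A, C)
  "AGA" → prefix "AG" already present; 1 new (A)
Total nodes = 4 + 3 + 2 + 3 + 1 + 3 + 2 + 2 + 1 = 21

21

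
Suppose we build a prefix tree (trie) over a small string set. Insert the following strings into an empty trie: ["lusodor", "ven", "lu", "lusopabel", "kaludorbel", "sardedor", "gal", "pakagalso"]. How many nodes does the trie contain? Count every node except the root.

45

For each word, the new-node count is its length minus the longest prefix already in the trie:
  "lusodor" → 7 new (l, u, s, o, d, o, r)
  "ven" → 3 new (v, e, n)
  "lu" → prefix "lu" already present; 0 new (none)
  "lusopabel" → prefix "luso" already present; 5 new (p, a, b, e, l)
  "kaludorbel" → 10 new (k, a, l, u, d, o, r, b, e, l)
  "sardedor" → 8 new (s, a, r, d, e, d, o, r)
  "gal" → 3 new (g, a, l)
  "pakagalso" → 9 new (p, a, k, a, g, a, l, s, o)
Total nodes = 7 + 3 + 0 + 5 + 10 + 8 + 3 + 9 = 45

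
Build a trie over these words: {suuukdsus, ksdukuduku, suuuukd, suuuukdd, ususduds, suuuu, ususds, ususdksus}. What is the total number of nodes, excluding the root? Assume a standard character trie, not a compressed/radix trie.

36

Trie structure (* marks end of a word):
(root)
├─ k
│  └─ s
│     └─ d
│        └─ u
│           └─ k
│              └─ u
│                 └─ d
│                    └─ u
│                       └─ k
│                          └─ u *
├─ s
│  └─ u
│     └─ u
│        └─ u
│           ├─ k
│           │  └─ d
│           │     └─ s
│           │        └─ u
│           │           └─ s *
│           └─ u *
│              └─ k
│                 └─ d *
│                    └─ d *
└─ u
   └─ s
      └─ u
         └─ s
            └─ d
               ├─ k
               │  └─ s
               │     └─ u
               │        └─ s *
               ├─ s *
               └─ u
                  └─ d
                     └─ s *
Counting every labelled node above: 36.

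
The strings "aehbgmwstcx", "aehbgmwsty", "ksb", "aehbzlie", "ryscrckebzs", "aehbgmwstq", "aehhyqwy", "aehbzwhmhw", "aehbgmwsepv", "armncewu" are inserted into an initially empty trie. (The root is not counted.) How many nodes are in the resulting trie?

Count nodes per top-level branch (shared prefixes stored once):
  'a'-branch (aehbgmwsepv, aehbgmwstcx, aehbgmwstq, aehbgmwsty, aehbzlie, aehbzwhmhw, aehhyqwy, armncewu): 37 nodes
  'k'-branch (ksb): 3 nodes
  'r'-branch (ryscrckebzs): 11 nodes
Sum: 51

51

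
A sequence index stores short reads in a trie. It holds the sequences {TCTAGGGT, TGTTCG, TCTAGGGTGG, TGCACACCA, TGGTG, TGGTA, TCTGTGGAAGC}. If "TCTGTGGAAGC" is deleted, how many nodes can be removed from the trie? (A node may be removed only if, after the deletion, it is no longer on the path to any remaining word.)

Walk "TCTGTGGAAGC" from the leaf back toward the root, removing each node that no remaining word uses.
The suffix "GTGGAAGC" (8 nodes) is used only by "TCTGTGGAAGC"; the node for "TCT" still has the child "A", so pruning stops there.
Nodes removed: 8

8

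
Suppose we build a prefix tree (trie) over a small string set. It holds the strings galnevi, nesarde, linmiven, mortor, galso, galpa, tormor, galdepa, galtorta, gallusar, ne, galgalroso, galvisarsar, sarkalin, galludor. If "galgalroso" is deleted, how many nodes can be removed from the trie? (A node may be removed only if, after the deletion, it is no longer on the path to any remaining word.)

After clearing the end-marker at "galgalroso", prune upward until reaching a node still needed by another word.
The suffix "galroso" (7 nodes) is used only by "galgalroso"; the node for "gal" still has the child "n", so pruning stops there.
Nodes removed: 7

7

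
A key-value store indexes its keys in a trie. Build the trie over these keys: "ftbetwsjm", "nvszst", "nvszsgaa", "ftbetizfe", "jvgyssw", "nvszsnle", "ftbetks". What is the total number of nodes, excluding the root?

34

Count nodes per top-level branch (shared prefixes stored once):
  'f'-branch (ftbetizfe, ftbetks, ftbetwsjm): 15 nodes
  'j'-branch (jvgyssw): 7 nodes
  'n'-branch (nvszsgaa, nvszsnle, nvszst): 12 nodes
Sum: 34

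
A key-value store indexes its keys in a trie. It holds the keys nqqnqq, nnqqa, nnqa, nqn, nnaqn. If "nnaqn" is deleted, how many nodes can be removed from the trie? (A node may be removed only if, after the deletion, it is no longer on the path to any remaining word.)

3

Walk "nnaqn" from the leaf back toward the root, removing each node that no remaining word uses.
The suffix "aqn" (3 nodes) is used only by "nnaqn"; the node for "nn" still has the child "q", so pruning stops there.
Nodes removed: 3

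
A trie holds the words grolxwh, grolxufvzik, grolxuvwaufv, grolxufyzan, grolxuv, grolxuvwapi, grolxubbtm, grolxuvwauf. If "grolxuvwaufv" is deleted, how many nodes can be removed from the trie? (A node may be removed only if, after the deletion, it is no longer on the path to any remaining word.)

Walk "grolxuvwaufv" from the leaf back toward the root, removing each node that no remaining word uses.
The suffix "v" (1 node) is used only by "grolxuvwaufv"; "grolxuvwauf" is itself a stored word, so pruning stops there.
Nodes removed: 1

1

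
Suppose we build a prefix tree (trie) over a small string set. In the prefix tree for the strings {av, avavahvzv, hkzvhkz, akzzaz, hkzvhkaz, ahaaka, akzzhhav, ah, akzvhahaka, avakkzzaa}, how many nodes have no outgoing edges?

Leaves are exactly the stored words that no other stored word extends.
Those words: "ahaaka", "akzvhahaka", "akzzaz", "akzzhhav", "avakkzzaa", "avavahvzv", "hkzvhkaz", "hkzvhkz"
Leaf count: 8

8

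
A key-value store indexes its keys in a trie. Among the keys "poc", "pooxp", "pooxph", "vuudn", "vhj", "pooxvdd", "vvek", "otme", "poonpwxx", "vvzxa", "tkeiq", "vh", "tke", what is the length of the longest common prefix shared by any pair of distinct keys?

Equivalently: take the maximum, over all pairs, of their longest common prefix length.
e.g. "pooxp" and "pooxph" share the prefix "pooxp" of length 5; no pair shares a longer one.
Longest shared-prefix length: 5

5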